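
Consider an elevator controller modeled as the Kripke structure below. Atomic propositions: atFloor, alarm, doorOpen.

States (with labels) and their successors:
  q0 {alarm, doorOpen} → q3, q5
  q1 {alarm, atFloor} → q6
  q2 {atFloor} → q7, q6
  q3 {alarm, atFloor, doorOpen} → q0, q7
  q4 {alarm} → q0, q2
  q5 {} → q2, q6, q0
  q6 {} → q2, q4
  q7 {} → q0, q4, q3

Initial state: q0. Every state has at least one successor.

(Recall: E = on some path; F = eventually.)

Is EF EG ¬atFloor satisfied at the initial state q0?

States satisfying EG ¬atFloor: {q0, q4, q5, q6, q7}.
States satisfying EF EG ¬atFloor: {q0, q1, q2, q3, q4, q5, q6, q7}.
Some path from q0 reaches a state where EG ¬atFloor holds.
q0 ∈ Sat(EF EG ¬atFloor).

Yes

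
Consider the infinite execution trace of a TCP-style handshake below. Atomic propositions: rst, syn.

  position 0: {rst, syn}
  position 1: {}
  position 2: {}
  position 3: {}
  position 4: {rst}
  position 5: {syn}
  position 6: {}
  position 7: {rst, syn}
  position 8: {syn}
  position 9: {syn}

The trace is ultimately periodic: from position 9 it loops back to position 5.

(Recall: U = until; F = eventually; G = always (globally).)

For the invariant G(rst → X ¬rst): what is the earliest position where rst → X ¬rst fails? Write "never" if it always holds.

rst → X ¬rst holds at every position 0..9, and those are all the positions the trace ever visits, so the invariant G(rst → X ¬rst) is never violated.

never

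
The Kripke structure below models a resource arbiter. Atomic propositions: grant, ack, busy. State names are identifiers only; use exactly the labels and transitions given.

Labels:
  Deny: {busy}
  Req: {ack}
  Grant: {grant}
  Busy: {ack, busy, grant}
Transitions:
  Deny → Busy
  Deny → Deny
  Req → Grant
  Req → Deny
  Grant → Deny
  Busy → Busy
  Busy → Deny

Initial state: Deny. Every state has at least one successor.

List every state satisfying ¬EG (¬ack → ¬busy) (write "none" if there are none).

States satisfying ¬ack → ¬busy: {Req, Grant, Busy}.
States satisfying EG (¬ack → ¬busy): {Busy}.
States satisfying ¬EG (¬ack → ¬busy): {Deny, Req, Grant}.

{Deny, Req, Grant}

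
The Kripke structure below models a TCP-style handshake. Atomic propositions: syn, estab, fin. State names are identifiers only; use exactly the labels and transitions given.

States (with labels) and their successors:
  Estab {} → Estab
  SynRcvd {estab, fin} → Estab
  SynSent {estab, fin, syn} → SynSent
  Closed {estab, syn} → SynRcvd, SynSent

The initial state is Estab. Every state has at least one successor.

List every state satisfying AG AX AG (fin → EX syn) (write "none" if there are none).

{Estab, SynRcvd, SynSent}

States satisfying AX AG (fin → EX syn): {Estab, SynRcvd, SynSent}.
States satisfying AG AX AG (fin → EX syn): {Estab, SynRcvd, SynSent}.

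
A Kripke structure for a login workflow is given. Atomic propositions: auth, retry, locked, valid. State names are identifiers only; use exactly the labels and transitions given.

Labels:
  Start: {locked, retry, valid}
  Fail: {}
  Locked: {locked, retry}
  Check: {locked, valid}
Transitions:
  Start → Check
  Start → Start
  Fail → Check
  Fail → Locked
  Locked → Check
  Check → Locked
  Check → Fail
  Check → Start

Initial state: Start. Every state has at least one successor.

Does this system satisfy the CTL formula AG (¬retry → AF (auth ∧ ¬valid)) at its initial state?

States satisfying ¬retry → AF (auth ∧ ¬valid): {Start, Locked}.
States satisfying AG (¬retry → AF (auth ∧ ¬valid)): ∅.
Check is reachable from Start and violates ¬retry → AF (auth ∧ ¬valid), so AG fails at Start.
Start ∉ Sat(AG (¬retry → AF (auth ∧ ¬valid))).

Violated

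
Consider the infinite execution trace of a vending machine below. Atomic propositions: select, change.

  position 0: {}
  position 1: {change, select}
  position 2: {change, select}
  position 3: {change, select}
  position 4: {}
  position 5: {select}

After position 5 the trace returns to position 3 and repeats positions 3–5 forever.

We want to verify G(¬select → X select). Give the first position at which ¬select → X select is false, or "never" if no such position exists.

¬select → X select holds at every position 0..5, and those are all the positions the trace ever visits, so the invariant G(¬select → X select) is never violated.

never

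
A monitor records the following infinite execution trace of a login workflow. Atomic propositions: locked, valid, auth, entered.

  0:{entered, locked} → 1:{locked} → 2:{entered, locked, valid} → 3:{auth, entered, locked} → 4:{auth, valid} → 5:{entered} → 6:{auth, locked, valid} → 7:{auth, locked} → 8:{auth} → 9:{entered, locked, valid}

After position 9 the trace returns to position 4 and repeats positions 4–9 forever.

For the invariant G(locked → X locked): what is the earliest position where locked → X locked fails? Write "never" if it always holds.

3

Check locked → X locked at each position in order: 0 ✓, 1 ✓, 2 ✓.
At position 3 the labels are {auth, entered, locked} and the next position 4 has {auth, valid}, so locked → X locked is false there. This is the first violation.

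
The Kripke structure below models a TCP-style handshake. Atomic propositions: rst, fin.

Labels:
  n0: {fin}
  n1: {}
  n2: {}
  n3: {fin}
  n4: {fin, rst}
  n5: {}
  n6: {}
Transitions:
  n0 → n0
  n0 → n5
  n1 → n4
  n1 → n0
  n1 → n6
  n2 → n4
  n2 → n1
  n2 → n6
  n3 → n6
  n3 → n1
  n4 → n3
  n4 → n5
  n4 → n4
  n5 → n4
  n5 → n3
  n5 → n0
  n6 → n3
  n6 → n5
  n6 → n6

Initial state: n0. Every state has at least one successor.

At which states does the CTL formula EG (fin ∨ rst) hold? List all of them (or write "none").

{n0, n4}

States satisfying fin ∨ rst: {n0, n3, n4}.
States satisfying EG (fin ∨ rst): {n0, n4}.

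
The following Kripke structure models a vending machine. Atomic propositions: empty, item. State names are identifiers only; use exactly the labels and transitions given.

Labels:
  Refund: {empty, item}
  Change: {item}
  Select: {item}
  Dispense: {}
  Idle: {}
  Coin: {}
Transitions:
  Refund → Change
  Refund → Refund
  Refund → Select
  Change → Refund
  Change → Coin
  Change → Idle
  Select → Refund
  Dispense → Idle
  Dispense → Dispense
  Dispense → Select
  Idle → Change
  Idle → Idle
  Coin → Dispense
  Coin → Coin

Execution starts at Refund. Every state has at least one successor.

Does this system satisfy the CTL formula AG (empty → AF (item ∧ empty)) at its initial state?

Satisfied

States satisfying empty → AF (item ∧ empty): {Refund, Change, Select, Dispense, Idle, Coin}.
States satisfying AG (empty → AF (item ∧ empty)): {Refund, Change, Select, Dispense, Idle, Coin}.
Every state reachable from Refund satisfies empty → AF (item ∧ empty).
Refund ∈ Sat(AG (empty → AF (item ∧ empty))).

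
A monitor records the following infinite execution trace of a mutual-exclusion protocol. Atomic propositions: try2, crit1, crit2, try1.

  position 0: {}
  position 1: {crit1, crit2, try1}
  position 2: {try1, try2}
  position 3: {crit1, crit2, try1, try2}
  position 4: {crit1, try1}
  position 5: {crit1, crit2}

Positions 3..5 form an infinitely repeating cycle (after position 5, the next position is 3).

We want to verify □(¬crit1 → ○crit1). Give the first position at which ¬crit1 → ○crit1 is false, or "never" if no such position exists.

never

¬crit1 → ○crit1 holds at every position 0..5, and those are all the positions the trace ever visits, so the invariant □(¬crit1 → ○crit1) is never violated.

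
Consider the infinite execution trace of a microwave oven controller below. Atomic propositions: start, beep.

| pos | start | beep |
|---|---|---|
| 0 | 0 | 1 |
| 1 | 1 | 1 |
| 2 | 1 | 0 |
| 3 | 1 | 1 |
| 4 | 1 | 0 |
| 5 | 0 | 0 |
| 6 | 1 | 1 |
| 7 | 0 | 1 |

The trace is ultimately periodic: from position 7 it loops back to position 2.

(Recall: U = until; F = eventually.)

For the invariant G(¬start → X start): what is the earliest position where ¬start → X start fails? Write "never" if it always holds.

never

¬start → X start holds at every position 0..7, and those are all the positions the trace ever visits, so the invariant G(¬start → X start) is never violated.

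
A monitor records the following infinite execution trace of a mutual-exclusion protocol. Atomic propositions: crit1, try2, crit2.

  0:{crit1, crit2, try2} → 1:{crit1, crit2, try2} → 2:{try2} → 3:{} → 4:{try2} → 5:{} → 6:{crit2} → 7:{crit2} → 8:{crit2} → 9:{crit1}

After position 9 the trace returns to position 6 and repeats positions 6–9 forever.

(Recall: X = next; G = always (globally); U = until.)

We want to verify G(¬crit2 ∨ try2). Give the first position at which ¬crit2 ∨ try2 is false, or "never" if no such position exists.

6

Check ¬crit2 ∨ try2 at each position in order: 0 ✓, 1 ✓, 2 ✓, 3 ✓, 4 ✓, 5 ✓.
At position 6 the labels are {crit2}, so ¬crit2 ∨ try2 is false there. This is the first violation.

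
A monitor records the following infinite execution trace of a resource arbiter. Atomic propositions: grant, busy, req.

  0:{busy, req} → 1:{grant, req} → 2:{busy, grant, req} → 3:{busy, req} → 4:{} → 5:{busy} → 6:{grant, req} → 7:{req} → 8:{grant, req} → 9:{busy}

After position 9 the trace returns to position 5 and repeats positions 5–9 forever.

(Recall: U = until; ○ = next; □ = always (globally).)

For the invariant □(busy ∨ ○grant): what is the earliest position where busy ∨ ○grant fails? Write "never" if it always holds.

Check busy ∨ ○grant at each position in order: 0 ✓, 1 ✓, 2 ✓, 3 ✓.
At position 4 the labels are {} and the next position 5 has {busy}, so busy ∨ ○grant is false there. This is the first violation.

4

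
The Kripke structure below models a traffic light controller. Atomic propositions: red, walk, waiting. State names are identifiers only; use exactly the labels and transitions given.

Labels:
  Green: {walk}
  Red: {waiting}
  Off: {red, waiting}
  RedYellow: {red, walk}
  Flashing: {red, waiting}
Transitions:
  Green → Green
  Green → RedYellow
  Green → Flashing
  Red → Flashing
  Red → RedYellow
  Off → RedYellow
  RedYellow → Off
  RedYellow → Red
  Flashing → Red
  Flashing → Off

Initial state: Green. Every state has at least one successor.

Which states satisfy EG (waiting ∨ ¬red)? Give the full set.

States satisfying waiting ∨ ¬red: {Green, Red, Off, Flashing}.
States satisfying EG (waiting ∨ ¬red): {Green, Red, Flashing}.

{Green, Red, Flashing}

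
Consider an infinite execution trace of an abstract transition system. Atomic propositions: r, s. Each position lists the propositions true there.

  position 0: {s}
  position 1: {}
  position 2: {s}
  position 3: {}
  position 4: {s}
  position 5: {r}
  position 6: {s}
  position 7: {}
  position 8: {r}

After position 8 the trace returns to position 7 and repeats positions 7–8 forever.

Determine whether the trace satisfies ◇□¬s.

Satisfied

□¬s holds at position 7, which is reachable from 0, so ◇□¬s holds.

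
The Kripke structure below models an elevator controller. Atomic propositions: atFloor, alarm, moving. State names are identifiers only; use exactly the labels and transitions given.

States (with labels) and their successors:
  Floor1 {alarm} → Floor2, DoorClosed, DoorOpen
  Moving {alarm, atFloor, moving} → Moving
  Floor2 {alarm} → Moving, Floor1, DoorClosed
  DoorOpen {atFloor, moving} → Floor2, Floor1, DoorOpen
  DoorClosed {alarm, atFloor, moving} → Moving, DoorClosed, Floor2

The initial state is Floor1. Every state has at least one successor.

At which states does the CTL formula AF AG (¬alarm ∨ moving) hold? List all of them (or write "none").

{Moving}

States satisfying AG (¬alarm ∨ moving): {Moving}.
States satisfying AF AG (¬alarm ∨ moving): {Moving}.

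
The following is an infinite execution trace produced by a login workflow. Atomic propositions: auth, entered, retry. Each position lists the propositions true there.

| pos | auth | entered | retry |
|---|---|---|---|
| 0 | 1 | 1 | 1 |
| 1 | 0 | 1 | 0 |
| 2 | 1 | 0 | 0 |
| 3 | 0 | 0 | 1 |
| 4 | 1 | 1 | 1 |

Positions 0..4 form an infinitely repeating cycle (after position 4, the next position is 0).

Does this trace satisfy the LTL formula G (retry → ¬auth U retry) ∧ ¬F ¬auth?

No

retry → ¬auth U retry holds at every position 0..4, and those are all positions ever visited, so G (retry → ¬auth U retry) holds.
Positions where retry holds: 0, 3, 4.
Check ¬auth U retry at each: 0→ok, 3→ok, 4→ok.
At position 0: G (retry → ¬auth U retry) is true; ¬F ¬auth is false; so G (retry → ¬auth U retry) ∧ ¬F ¬auth is false.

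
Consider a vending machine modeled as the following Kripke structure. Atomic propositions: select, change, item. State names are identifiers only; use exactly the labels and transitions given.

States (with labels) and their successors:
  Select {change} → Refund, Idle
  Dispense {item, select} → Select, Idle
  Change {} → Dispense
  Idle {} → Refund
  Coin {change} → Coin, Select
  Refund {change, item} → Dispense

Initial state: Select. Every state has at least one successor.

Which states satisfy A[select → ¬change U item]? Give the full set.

{Select, Dispense, Change, Idle, Refund}

States satisfying select → ¬change: {Select, Dispense, Change, Idle, Coin, Refund}.
States satisfying item: {Dispense, Refund}.
States satisfying A[select → ¬change U item]: {Select, Dispense, Change, Idle, Refund}.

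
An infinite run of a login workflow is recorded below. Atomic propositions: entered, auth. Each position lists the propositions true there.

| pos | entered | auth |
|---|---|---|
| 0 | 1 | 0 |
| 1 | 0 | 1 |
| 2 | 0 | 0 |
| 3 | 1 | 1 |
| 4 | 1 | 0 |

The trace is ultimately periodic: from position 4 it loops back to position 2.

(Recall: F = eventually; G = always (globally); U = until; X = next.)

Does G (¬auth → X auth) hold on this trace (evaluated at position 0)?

Does not hold

¬auth → X auth must hold at every position from 0 onward. It fails at position 4, so G (¬auth → X auth) is false.
Positions where ¬auth holds: 0, 2, 4.
Check X auth at each: 0→ok, 2→ok, 4→fails.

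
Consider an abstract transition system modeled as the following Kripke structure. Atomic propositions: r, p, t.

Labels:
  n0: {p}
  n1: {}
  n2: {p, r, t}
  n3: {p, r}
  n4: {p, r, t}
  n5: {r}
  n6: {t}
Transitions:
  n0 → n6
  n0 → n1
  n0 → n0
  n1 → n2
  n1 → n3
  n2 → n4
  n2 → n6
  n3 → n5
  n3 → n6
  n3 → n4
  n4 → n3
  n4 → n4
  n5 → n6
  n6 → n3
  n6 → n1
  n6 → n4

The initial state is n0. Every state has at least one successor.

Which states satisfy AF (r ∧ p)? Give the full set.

{n1, n2, n3, n4, n5, n6}

States satisfying r ∧ p: {n2, n3, n4}.
States satisfying AF (r ∧ p): {n1, n2, n3, n4, n5, n6}.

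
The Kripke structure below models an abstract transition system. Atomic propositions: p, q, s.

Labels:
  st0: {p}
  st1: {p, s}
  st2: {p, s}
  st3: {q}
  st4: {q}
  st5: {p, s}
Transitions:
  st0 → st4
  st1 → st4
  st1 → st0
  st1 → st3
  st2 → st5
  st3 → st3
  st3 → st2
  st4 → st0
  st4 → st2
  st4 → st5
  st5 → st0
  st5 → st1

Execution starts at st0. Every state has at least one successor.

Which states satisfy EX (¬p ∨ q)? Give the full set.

{st0, st1, st3}

States satisfying ¬p ∨ q: {st3, st4}.
States satisfying EX (¬p ∨ q): {st0, st1, st3}.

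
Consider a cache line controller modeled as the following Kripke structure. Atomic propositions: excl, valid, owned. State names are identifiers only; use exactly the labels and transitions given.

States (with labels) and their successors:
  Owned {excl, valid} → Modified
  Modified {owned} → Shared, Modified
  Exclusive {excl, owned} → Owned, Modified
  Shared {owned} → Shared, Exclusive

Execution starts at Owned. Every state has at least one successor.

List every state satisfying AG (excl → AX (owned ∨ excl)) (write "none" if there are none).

{Owned, Modified, Exclusive, Shared}

States satisfying excl → AX (owned ∨ excl): {Owned, Modified, Exclusive, Shared}.
States satisfying AG (excl → AX (owned ∨ excl)): {Owned, Modified, Exclusive, Shared}.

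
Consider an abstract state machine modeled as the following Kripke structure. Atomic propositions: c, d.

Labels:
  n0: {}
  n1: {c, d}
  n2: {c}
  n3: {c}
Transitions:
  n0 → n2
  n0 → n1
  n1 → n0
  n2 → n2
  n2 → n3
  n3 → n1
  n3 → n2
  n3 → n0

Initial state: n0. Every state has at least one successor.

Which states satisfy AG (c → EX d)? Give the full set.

none

States satisfying c → EX d: {n0, n3}.
States satisfying AG (c → EX d): ∅.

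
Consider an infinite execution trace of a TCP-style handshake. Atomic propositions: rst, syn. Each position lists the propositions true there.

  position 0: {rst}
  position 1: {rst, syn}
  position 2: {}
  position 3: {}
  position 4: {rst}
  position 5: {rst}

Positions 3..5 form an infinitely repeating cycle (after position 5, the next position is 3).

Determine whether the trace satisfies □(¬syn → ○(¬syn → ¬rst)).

¬syn → ○(¬syn → ¬rst) must hold at every position from 0 onward. It fails at position 3, so □(¬syn → ○(¬syn → ¬rst)) is false.
Positions where ¬syn holds: 0, 2, 3, 4, 5.
Check ○(¬syn → ¬rst) at each: 0→ok, 2→ok, 3→fails, 4→fails, 5→ok.

Violated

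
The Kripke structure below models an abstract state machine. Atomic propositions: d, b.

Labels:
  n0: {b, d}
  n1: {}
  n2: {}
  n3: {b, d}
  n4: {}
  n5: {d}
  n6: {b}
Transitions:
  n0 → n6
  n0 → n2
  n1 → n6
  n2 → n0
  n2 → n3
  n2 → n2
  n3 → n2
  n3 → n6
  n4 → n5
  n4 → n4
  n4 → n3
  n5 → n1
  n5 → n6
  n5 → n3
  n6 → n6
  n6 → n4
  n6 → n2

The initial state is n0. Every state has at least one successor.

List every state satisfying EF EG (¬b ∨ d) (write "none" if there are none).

{n0, n1, n2, n3, n4, n5, n6}

States satisfying EG (¬b ∨ d): {n0, n2, n3, n4, n5}.
States satisfying EF EG (¬b ∨ d): {n0, n1, n2, n3, n4, n5, n6}.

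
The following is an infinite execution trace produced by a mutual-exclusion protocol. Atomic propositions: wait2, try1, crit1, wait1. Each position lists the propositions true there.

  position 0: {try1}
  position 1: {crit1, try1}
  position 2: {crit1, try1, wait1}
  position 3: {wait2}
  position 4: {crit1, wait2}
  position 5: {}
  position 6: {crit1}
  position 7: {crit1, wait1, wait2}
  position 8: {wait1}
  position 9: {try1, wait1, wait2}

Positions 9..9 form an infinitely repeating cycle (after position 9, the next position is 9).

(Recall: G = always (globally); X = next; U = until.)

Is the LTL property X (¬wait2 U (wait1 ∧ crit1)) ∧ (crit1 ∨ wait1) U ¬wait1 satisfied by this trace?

The position after 0 is 1; ¬wait2 U (wait1 ∧ crit1) is true there.
Walking from position 0: ¬wait1 first holds at position 0, and crit1 ∨ wait1 holds at every earlier position along the way, so (crit1 ∨ wait1) U ¬wait1 holds.
At position 0: X (¬wait2 U (wait1 ∧ crit1)) is true; (crit1 ∨ wait1) U ¬wait1 is true; so X (¬wait2 U (wait1 ∧ crit1)) ∧ (crit1 ∨ wait1) U ¬wait1 is true.

Yes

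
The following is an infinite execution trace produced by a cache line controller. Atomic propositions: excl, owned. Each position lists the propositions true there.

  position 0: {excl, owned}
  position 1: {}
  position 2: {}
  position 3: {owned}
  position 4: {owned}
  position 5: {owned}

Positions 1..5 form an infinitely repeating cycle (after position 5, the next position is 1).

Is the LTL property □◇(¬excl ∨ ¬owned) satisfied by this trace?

◇(¬excl ∨ ¬owned) holds at every position 0..5, and those are all positions ever visited, so □◇(¬excl ∨ ¬owned) holds.

Holds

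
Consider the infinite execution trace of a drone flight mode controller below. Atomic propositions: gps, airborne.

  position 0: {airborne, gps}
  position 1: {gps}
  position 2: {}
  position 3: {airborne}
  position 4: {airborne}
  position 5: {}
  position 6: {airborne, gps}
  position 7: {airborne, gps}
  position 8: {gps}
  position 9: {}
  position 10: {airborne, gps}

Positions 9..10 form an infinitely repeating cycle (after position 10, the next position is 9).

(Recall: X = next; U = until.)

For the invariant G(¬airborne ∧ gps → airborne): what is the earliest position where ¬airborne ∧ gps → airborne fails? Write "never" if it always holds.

1

Check ¬airborne ∧ gps → airborne at each position in order: 0 ✓.
At position 1 the labels are {gps}, so ¬airborne ∧ gps → airborne is false there. This is the first violation.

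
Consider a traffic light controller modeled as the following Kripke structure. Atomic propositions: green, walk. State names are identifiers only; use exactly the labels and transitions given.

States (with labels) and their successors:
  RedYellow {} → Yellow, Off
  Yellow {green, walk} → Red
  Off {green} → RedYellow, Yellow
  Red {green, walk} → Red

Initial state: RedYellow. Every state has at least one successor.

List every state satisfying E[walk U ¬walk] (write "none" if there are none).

{RedYellow, Off}

States satisfying walk: {Yellow, Red}.
States satisfying ¬walk: {RedYellow, Off}.
States satisfying E[walk U ¬walk]: {RedYellow, Off}.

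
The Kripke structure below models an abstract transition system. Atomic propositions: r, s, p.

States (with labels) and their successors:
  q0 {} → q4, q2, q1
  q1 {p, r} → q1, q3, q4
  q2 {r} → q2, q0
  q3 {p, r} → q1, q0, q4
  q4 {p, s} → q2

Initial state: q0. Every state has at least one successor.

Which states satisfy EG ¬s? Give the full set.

{q0, q1, q2, q3}

States satisfying ¬s: {q0, q1, q2, q3}.
States satisfying EG ¬s: {q0, q1, q2, q3}.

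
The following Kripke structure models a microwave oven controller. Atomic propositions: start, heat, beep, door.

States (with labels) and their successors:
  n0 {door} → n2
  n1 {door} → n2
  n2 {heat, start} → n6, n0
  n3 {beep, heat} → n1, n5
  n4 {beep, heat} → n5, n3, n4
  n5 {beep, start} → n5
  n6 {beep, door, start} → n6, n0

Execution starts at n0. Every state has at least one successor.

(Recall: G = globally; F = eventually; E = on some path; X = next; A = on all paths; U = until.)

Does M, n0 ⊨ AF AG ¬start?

States satisfying AG ¬start: ∅.
States satisfying AF AG ¬start: ∅.
There is a path from n0 along which AG ¬start never holds.
n0 ∉ Sat(AF AG ¬start).

No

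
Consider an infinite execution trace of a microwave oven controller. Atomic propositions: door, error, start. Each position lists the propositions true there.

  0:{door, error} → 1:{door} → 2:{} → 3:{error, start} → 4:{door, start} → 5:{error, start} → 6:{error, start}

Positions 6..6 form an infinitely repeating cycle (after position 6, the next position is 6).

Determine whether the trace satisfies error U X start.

Walking from position 0: at position 1, X start has not yet held and error fails, so error U X start is false.

No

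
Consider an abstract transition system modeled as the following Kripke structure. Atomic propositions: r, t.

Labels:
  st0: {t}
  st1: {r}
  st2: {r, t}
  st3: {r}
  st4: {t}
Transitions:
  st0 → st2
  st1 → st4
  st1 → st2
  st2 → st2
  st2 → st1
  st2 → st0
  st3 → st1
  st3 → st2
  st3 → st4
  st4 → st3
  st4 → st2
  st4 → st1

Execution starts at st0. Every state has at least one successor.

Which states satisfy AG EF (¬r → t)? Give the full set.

States satisfying EF (¬r → t): {st0, st1, st2, st3, st4}.
States satisfying AG EF (¬r → t): {st0, st1, st2, st3, st4}.

{st0, st1, st2, st3, st4}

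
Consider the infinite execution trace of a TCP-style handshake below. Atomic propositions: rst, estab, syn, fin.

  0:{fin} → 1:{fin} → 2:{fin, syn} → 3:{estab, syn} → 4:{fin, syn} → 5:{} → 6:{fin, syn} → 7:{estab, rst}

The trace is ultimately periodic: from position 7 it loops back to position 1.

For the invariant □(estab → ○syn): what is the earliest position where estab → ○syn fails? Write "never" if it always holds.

Check estab → ○syn at each position in order: 0 ✓, 1 ✓, 2 ✓, 3 ✓, 4 ✓, 5 ✓, 6 ✓.
At position 7 the labels are {estab, rst} and the next position 1 has {fin}, so estab → ○syn is false there. This is the first violation.

7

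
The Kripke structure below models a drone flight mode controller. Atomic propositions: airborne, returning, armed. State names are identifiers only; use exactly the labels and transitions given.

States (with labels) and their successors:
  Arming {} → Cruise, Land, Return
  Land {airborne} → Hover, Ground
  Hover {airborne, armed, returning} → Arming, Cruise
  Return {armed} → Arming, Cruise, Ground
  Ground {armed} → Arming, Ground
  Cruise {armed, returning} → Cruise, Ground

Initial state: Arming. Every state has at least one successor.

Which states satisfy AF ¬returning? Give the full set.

{Arming, Land, Return, Ground}

States satisfying ¬returning: {Arming, Land, Return, Ground}.
States satisfying AF ¬returning: {Arming, Land, Return, Ground}.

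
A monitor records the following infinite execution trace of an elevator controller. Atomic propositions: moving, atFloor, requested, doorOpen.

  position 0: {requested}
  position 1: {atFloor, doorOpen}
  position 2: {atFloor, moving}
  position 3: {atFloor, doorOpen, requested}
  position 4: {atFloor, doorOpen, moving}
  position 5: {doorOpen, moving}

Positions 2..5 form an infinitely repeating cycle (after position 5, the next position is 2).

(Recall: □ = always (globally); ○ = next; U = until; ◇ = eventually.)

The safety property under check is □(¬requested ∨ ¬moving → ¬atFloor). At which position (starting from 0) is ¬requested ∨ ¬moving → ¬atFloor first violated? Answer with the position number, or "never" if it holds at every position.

1

Check ¬requested ∨ ¬moving → ¬atFloor at each position in order: 0 ✓.
At position 1 the labels are {atFloor, doorOpen}, so ¬requested ∨ ¬moving → ¬atFloor is false there. This is the first violation.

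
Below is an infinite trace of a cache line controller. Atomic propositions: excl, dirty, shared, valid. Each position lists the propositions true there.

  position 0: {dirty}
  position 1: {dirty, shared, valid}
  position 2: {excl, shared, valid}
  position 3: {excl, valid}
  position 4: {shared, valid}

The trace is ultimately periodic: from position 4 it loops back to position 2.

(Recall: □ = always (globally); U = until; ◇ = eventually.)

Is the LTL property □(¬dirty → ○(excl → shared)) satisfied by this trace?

¬dirty → ○(excl → shared) must hold at every position from 0 onward. It fails at position 2, so □(¬dirty → ○(excl → shared)) is false.
Positions where ¬dirty holds: 2, 3, 4.
Check ○(excl → shared) at each: 2→fails, 3→ok, 4→ok.

Violated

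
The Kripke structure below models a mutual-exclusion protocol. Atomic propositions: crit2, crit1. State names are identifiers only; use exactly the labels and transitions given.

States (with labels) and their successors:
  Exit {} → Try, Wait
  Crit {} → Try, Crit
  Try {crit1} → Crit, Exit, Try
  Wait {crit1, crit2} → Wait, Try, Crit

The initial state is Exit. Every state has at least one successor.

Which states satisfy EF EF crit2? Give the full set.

{Exit, Crit, Try, Wait}

States satisfying EF crit2: {Exit, Crit, Try, Wait}.
States satisfying EF EF crit2: {Exit, Crit, Try, Wait}.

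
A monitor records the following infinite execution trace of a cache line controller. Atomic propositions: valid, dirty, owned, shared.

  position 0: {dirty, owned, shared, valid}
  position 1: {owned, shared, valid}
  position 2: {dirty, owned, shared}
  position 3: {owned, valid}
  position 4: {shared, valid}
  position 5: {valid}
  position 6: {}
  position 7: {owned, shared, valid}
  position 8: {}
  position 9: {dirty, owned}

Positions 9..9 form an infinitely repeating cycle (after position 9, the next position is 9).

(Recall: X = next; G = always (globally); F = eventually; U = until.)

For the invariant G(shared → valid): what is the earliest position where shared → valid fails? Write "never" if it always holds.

Check shared → valid at each position in order: 0 ✓, 1 ✓.
At position 2 the labels are {dirty, owned, shared}, so shared → valid is false there. This is the first violation.

2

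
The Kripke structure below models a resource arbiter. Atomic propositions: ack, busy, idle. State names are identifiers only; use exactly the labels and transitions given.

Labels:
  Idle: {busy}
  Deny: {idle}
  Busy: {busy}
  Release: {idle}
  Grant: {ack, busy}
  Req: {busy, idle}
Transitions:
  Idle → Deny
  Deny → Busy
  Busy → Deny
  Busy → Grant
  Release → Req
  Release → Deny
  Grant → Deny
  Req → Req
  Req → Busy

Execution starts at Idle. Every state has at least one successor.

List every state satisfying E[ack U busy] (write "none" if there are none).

States satisfying ack: {Grant}.
States satisfying busy: {Idle, Busy, Grant, Req}.
States satisfying E[ack U busy]: {Idle, Busy, Grant, Req}.

{Idle, Busy, Grant, Req}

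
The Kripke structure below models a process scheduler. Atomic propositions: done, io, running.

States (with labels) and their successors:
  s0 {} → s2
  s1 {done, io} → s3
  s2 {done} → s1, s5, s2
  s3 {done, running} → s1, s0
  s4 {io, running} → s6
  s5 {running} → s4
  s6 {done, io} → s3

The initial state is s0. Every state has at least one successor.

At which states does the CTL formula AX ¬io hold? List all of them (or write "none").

{s0, s1, s6}

States satisfying ¬io: {s0, s2, s3, s5}.
States satisfying AX ¬io: {s0, s1, s6}.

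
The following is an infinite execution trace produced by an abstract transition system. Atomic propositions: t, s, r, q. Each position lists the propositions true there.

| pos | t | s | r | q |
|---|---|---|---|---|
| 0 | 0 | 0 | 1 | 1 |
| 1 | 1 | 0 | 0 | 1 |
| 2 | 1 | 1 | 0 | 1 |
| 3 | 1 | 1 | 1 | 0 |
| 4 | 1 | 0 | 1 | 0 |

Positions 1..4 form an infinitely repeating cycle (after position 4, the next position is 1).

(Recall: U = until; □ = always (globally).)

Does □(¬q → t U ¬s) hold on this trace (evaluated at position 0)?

¬q → t U ¬s holds at every position 0..4, and those are all positions ever visited, so □(¬q → t U ¬s) holds.
Positions where ¬q holds: 3, 4.
Check t U ¬s at each: 3→ok, 4→ok.

Satisfied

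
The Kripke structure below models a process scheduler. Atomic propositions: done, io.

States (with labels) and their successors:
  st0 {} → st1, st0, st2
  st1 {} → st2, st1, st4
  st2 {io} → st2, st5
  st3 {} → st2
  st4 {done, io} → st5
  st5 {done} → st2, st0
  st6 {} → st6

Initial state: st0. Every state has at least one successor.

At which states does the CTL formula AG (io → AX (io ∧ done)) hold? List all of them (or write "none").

States satisfying io → AX (io ∧ done): {st0, st1, st3, st5, st6}.
States satisfying AG (io → AX (io ∧ done)): {st6}.

{st6}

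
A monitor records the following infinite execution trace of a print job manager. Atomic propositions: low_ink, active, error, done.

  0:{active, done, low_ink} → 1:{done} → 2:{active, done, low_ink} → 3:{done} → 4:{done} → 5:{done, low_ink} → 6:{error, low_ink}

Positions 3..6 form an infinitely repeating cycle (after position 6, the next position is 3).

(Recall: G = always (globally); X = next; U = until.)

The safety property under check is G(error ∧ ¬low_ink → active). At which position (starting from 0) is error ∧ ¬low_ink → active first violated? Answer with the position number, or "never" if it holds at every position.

never

error ∧ ¬low_ink → active holds at every position 0..6, and those are all the positions the trace ever visits, so the invariant G(error ∧ ¬low_ink → active) is never violated.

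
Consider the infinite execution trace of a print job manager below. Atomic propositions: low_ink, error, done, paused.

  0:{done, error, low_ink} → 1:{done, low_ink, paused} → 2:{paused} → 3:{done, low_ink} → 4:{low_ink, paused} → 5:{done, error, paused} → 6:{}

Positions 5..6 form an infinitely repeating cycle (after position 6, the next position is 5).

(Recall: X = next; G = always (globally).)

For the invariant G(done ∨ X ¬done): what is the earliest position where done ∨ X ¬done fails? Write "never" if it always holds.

Check done ∨ X ¬done at each position in order: 0 ✓, 1 ✓.
At position 2 the labels are {paused} and the next position 3 has {done, low_ink}, so done ∨ X ¬done is false there. This is the first violation.

2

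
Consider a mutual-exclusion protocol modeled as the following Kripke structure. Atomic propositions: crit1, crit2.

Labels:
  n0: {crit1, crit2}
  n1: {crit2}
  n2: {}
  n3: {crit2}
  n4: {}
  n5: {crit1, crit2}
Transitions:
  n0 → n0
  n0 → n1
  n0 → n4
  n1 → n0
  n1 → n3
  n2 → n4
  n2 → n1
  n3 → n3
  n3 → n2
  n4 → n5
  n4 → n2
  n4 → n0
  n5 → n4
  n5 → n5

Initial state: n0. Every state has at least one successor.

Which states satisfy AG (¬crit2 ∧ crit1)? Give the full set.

States satisfying ¬crit2 ∧ crit1: ∅.
States satisfying AG (¬crit2 ∧ crit1): ∅.

none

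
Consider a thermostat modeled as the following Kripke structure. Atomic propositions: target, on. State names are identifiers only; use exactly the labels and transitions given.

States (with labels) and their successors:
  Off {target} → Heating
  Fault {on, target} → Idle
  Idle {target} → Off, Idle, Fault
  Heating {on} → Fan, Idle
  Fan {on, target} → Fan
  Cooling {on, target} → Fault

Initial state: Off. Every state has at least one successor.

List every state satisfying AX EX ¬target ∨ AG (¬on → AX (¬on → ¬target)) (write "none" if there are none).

States satisfying EX ¬target: {Off}.
States satisfying AX EX ¬target: ∅.
States satisfying ¬on → AX (¬on → ¬target): {Off, Fault, Heating, Fan, Cooling}.
States satisfying AG (¬on → AX (¬on → ¬target)): {Fan}.
States satisfying AX EX ¬target ∨ AG (¬on → AX (¬on → ¬target)): {Fan}.

{Fan}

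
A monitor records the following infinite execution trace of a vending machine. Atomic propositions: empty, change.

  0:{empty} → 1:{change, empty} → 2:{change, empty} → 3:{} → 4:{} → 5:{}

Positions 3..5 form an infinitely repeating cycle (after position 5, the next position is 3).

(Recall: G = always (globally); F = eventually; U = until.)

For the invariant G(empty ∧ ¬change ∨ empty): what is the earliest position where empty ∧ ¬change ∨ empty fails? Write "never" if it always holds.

Check empty ∧ ¬change ∨ empty at each position in order: 0 ✓, 1 ✓, 2 ✓.
At position 3 the labels are {}, so empty ∧ ¬change ∨ empty is false there. This is the first violation.

3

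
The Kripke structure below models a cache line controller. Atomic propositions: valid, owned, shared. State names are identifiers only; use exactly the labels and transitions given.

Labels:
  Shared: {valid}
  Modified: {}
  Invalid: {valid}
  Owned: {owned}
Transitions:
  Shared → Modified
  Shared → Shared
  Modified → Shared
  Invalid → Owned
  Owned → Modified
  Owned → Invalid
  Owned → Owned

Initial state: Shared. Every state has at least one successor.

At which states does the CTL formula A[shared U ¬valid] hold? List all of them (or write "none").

{Modified, Owned}

States satisfying shared: ∅.
States satisfying ¬valid: {Modified, Owned}.
States satisfying A[shared U ¬valid]: {Modified, Owned}.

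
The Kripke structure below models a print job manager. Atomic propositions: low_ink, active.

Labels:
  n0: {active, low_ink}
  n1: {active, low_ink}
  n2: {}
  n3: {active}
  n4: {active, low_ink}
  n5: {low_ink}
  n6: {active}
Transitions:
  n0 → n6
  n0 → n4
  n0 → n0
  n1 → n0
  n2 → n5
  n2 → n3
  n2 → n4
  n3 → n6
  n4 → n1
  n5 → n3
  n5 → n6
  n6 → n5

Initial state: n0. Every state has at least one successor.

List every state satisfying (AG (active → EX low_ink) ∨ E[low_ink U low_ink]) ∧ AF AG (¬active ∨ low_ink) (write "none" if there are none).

States satisfying active → EX low_ink: {n0, n1, n2, n4, n5, n6}.
States satisfying AG (active → EX low_ink): ∅.
States satisfying low_ink: {n0, n1, n4, n5}.
States satisfying E[low_ink U low_ink]: {n0, n1, n4, n5}.
States satisfying AG (active → EX low_ink) ∨ E[low_ink U low_ink]: {n0, n1, n4, n5}.
States satisfying AG (¬active ∨ low_ink): ∅.
States satisfying AF AG (¬active ∨ low_ink): ∅.
States satisfying (AG (active → EX low_ink) ∨ E[low_ink U low_ink]) ∧ AF AG (¬active ∨ low_ink): ∅.

none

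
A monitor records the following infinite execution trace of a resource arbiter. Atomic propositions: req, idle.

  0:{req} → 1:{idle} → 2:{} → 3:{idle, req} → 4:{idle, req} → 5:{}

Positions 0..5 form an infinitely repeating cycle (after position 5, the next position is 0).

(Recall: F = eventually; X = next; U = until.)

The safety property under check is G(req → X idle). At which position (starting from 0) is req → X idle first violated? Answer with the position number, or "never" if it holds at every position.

Check req → X idle at each position in order: 0 ✓, 1 ✓, 2 ✓, 3 ✓.
At position 4 the labels are {idle, req} and the next position 5 has {}, so req → X idle is false there. This is the first violation.

4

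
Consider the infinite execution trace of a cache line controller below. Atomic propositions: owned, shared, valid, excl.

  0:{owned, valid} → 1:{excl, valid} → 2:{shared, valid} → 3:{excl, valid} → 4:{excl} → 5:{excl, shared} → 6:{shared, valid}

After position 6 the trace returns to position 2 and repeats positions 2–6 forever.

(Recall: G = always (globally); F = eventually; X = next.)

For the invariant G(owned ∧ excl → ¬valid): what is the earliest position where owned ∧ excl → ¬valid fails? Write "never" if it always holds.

never

owned ∧ excl → ¬valid holds at every position 0..6, and those are all the positions the trace ever visits, so the invariant G(owned ∧ excl → ¬valid) is never violated.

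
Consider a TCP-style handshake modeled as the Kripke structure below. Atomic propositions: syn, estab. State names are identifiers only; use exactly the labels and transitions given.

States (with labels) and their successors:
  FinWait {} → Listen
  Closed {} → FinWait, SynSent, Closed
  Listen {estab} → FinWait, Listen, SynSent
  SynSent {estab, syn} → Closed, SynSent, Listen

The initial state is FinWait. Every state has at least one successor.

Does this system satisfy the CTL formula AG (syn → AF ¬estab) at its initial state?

States satisfying syn → AF ¬estab: {FinWait, Closed, Listen}.
States satisfying AG (syn → AF ¬estab): ∅.
SynSent is reachable from FinWait and violates syn → AF ¬estab, so AG fails at FinWait.
FinWait ∉ Sat(AG (syn → AF ¬estab)).

No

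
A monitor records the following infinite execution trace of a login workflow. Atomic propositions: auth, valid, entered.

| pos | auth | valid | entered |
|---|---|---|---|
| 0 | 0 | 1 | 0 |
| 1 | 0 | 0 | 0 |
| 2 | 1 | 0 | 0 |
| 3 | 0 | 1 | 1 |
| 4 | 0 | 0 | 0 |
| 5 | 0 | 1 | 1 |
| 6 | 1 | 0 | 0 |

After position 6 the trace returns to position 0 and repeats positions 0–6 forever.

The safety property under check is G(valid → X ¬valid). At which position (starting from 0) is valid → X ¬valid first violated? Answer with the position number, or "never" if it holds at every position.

never

valid → X ¬valid holds at every position 0..6, and those are all the positions the trace ever visits, so the invariant G(valid → X ¬valid) is never violated.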